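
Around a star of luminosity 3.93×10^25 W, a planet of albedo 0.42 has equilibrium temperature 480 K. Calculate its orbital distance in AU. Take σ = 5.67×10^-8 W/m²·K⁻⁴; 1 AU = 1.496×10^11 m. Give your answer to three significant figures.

Required flux: S = 4σT⁴/(1−α) = 20760 W/m².
From L = 4πd²S, d = √(3.93×10^25/(4π·20760)) = 1.227×10^10 m = 0.08205 AU.

0.0820 AU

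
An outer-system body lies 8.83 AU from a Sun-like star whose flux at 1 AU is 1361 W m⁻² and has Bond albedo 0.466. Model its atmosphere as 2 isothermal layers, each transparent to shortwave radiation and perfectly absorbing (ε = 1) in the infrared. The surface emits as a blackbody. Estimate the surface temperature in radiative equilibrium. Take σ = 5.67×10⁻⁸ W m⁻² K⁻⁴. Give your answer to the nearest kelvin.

105 K

Flux at the orbit: S = 1361/(8.83)² = 17.46 W m⁻².
Top-of-atmosphere balance: σT_e⁴ = S(1−α)/4 = 2.330 W m⁻² → T_e = 80.07 K.
Layer-by-layer balance gives σT_s⁴ = (N+1)σT_e⁴, so T_s = 3^¼·80.07 = 105.4 K.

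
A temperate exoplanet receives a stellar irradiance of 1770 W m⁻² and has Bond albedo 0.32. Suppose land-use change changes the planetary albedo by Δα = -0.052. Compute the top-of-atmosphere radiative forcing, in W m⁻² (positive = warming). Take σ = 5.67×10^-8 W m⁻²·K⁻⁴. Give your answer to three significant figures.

23.0 W m⁻²

TOA radiative forcing: ΔF = −S·Δα/4 = −1770·(-0.052)/4 = 23.01 W m⁻².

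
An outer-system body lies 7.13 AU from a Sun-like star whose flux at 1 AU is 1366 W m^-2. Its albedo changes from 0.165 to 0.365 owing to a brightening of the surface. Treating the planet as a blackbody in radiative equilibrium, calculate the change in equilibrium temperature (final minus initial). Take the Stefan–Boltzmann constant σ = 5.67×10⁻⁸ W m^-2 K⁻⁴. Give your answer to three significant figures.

Flux at the orbit: S = 1366/(7.13)² = 26.87 W m^-2.
With α = 0.165, T₁ = 99.73 K.
After:  T₂ = [26.87·0.635/(4σ)]^(1/4) = 93.13 K.
Change: 93.13 − 99.73 = -6.598 K.

-6.60 K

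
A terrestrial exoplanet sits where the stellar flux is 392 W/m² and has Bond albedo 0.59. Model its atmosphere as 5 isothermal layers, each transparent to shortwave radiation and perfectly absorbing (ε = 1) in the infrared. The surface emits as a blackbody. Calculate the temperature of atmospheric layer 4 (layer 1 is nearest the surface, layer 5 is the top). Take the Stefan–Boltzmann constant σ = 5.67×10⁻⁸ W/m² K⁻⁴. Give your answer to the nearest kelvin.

194 K

OLR = S(1−α)/4 = 40.18 W/m²; the top layer radiates at T_e = 163.2 K.
The net upward flux σT_e⁴ is constant between every pair of levels, so T_k⁴ = (N+1−k)T_e⁴.
T_4 = (2)^(1/4)·163.2 = 194.0 K.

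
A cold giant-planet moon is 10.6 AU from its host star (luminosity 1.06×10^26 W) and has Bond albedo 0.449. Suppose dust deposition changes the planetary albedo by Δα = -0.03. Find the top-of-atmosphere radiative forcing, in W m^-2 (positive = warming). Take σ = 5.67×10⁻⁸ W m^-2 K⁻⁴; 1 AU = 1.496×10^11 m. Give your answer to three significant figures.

0.0252 W m^-2

d = 10.6 × 1.496×10^11 m = 1.586×10^12 m.
Flux at the orbit: S = L/(4πd²) = 1.06×10^26/(4π·(1.59×10^12)²) = 3.354 W m^-2.
The change in absorbed flux is Δ[S(1−α)/4] = −SΔα/4 = 0.02516 W m^-2.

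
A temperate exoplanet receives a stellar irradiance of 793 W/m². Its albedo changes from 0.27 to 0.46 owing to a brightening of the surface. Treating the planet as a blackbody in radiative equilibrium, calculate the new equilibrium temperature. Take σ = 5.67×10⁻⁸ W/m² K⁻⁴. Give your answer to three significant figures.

With the new albedo, S(1−α₂)/4 = 107.1 W/m², so T₂ = 208.5 K.

208 K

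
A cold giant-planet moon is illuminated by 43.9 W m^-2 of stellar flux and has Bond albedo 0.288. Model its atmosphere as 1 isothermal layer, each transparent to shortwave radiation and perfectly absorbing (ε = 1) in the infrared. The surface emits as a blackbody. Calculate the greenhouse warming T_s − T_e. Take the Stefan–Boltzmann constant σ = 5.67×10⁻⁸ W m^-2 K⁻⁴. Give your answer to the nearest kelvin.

21 kelvin

The effective emission temperature is T_e = [S(1−α)/(4σ)]^¼ = 108.3 K.
T_s = (N+1)^(1/4)·T_e = 128.8 K.
So the greenhouse effect raises the surface by 128.8 − 108.3 = 20.50 K.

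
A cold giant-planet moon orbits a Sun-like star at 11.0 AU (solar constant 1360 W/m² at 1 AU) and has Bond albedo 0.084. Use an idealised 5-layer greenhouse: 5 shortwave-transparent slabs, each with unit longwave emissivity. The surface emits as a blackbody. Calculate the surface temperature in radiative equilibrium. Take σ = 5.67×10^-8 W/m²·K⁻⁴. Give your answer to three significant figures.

128 K

Flux at the orbit: S = 1360/(11.0)² = 11.24 W/m².
Top-of-atmosphere balance: σT_e⁴ = S(1−α)/4 = 2.574 W/m² → T_e = 82.08 K.
For an N-layer opaque stack, T_s⁴ = (N+1)T_e⁴, hence T_s = (6)^(1/4)×82.08 K = 128.5 K.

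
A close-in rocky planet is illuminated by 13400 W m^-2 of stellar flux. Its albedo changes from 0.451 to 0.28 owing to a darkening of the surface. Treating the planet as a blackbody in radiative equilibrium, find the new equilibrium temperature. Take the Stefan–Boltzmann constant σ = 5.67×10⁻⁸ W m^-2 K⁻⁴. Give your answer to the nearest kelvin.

With the new albedo, S(1−α₂)/4 = 2412 W m^-2, so T₂ = 454.1 K.

454 K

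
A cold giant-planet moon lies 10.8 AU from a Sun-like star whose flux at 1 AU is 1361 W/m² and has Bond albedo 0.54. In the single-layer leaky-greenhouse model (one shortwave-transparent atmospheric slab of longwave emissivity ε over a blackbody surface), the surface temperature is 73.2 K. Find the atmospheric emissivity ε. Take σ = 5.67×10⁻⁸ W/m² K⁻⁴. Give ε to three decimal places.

0.351

Flux at the orbit: S = 1361/(10.8)² = 11.67 W/m².
Effective temperature: T_e = [S(1−α)/(4σ)]^(1/4) = 69.75 K.
T_s⁴ = T_e⁴·2/(2−ε) → ε = 2 − 2(T_e/T_s)⁴ = 2 − 2·(69.75/73.2)⁴ = 0.3514.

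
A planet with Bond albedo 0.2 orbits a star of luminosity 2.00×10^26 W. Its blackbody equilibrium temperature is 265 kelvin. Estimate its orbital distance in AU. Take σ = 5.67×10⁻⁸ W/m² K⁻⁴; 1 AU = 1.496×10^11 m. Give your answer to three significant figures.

0.713 AU

The flux needed for this T is 4σT⁴/(1−0.2) = 1398 W/m².
Then d = [L/(4πS)]^(1/2) = 1.067×10^11 m, i.e. 0.7132 AU.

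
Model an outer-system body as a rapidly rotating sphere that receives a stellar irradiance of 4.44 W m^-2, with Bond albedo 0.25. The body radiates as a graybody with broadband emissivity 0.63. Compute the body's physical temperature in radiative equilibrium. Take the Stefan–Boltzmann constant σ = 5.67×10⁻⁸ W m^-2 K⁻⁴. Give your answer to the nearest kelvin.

69 K

The planet absorbs (1−α)S over its disc πR² and re-emits over 4πR², so the mean absorbed flux is (1−0.25)·4.440/4 = 0.8325 W m^-2.
Equating to εσT⁴ with ε = 0.63: T = (0.8325/0.63σ)^(1/4) = 69.48 K.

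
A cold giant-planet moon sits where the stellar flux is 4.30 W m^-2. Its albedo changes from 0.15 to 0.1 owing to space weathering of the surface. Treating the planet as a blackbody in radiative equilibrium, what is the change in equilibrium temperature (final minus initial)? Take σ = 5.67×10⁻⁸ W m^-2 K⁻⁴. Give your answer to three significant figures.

Before: T₁ = [4.300·0.85/(4σ)]^(1/4) = 63.36 K.
Final:   T₂ = [S(1−0.1)/(4σ)]^(1/4) = 64.27 K.
Change: 64.27 − 63.36 = 0.9119 K.

0.912 K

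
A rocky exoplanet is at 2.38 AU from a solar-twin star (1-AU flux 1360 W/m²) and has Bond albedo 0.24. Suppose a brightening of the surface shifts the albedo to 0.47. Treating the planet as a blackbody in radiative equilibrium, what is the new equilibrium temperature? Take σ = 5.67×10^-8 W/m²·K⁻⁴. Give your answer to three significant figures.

Flux at the orbit: S = 1360/(2.38)² = 240.1 W/m².
New equilibrium: T₂ = [(1−0.47)·240.1/(4σ)]^(1/4) = 153.9 K.

154 K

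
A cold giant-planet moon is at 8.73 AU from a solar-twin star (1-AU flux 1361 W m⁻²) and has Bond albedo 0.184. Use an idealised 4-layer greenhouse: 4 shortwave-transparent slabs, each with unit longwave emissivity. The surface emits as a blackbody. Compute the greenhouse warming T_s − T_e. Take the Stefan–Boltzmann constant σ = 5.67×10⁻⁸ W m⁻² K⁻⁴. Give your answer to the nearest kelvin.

44 kelvin

Flux at the orbit: S = 1361/(8.73)² = 17.86 W m⁻².
The effective emission temperature is T_e = [S(1−α)/(4σ)]^¼ = 89.53 K.
Surface: T_s = (5)^¼·T_e = 133.9 K.
Warming: T_s − T_e = 44.35 K.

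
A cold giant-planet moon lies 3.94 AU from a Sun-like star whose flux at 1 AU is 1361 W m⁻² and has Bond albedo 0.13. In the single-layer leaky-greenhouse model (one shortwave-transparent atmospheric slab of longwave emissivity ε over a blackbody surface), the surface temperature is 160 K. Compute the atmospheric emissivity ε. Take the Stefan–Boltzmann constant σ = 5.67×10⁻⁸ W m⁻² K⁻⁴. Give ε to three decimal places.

By the inverse-square law, S = 1361/3.94² = 87.67 W m⁻².
TOA balance gives T_e = 135.4 K.
Inverting T_s⁴ = 2T_e⁴/(2−ε): (T_e/T_s)⁴ = 0.5132, so ε = 2(1 − 0.5132) = 0.9737.

0.974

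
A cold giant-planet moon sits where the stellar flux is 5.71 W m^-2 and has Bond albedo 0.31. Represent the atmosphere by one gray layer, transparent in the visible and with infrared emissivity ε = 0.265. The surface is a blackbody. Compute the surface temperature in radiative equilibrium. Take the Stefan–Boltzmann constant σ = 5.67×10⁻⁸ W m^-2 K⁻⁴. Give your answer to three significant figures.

66.9 K

Effective emission temperature (TOA balance): σT_e⁴ = S(1−α)/4 = 0.9850 W m^-2 → T_e = 64.56 K.
The surface balance (absorbed SW + ε·downward IR = σT_s⁴) with T_a⁴ = T_s⁴/2 reduces to T_s = T_e·[2/(2−ε)]^¼ = 66.89 K.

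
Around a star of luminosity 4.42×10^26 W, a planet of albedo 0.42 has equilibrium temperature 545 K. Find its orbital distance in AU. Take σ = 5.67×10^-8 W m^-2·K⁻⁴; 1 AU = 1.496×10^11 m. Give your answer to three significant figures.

0.213 AU

Required flux: S = 4σT⁴/(1−α) = 34500 W m^-2.
S = L/(4πd²) → d = √(L/4πS) = √(4.42×10^26/(4π·34500)) = 3.193×10^10 m = 0.2134 AU.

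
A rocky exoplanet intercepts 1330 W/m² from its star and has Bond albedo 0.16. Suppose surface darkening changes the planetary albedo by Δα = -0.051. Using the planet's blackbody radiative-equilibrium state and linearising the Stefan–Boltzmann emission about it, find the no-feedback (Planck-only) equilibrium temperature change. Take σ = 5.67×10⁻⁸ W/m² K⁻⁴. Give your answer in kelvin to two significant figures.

The baseline emission temperature is T_e = 264.9 K.
TOA radiative forcing: ΔF = −S·Δα/4 = −1330·(-0.051)/4 = 16.96 W/m².
Planck response: λ_P = 4σT_e³ = 4·5.67×10⁻⁸·(264.9)³ = 4.217 W/m²/K.
So ΔT₀ = 16.96/4.217 = 4.02 K.

4.0 K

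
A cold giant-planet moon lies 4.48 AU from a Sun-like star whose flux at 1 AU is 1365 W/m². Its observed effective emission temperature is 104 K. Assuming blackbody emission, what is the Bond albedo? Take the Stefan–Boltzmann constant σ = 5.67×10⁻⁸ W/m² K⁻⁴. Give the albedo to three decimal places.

Irradiance scales as 1/d², so S = 1365 W/m² × (1/4.48)² = 68.01 W/m².
From σT⁴ = S(1−α)/4 we invert for α: 1−α = 4σT⁴/S.
4σT⁴ = 4·5.67×10⁻⁸·(104)⁴ = 26.53 W/m².
Hence α = 1 − 26.53/68.01 = 0.6099.

0.610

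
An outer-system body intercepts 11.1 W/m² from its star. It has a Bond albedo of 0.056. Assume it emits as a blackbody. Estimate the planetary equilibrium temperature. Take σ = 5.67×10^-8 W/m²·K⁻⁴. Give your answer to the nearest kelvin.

The planet absorbs (1−α)S over its disc πR² and re-emits over 4πR², so the mean absorbed flux is (1−0.056)·11.10/4 = 2.620 W/m².
In equilibrium σT⁴ equals this, so T = 82.44 K.

82 K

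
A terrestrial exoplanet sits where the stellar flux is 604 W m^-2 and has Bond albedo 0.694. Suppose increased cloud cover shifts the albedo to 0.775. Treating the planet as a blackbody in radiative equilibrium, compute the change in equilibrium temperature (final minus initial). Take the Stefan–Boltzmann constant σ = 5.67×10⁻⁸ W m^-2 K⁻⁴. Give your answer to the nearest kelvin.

-13 K

Initial: T₁ = [S(1−0.694)/(4σ)]^(1/4) = 169.0 K.
After:  T₂ = [604.0·0.225/(4σ)]^(1/4) = 156.5 K.
ΔT = T₂ − T₁ = -12.50 K.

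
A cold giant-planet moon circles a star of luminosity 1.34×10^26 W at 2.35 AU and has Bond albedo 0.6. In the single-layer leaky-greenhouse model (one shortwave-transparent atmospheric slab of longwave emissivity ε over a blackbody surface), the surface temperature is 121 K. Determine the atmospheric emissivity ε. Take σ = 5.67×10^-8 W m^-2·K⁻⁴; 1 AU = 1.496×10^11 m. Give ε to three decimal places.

0.580

d = 2.35 × 1.496×10^11 m = 3.516×10^11 m.
Flux at the orbit: S = L/(4πd²) = 1.34×10^26/(4π·(3.52×10^11)²) = 86.28 W m^-2.
First, T_e = [86.28·(1−0.6)/(4σ)]^(1/4) = 111.1 K.
Inverting T_s⁴ = 2T_e⁴/(2−ε): (T_e/T_s)⁴ = 0.7099, so ε = 2(1 − 0.7099) = 0.5803.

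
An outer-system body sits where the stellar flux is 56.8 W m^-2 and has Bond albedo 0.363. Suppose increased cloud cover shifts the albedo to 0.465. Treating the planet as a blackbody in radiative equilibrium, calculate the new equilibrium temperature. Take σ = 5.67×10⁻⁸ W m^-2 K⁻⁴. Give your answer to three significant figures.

108 K

With the new albedo, S(1−α₂)/4 = 7.597 W m^-2, so T₂ = 107.6 K.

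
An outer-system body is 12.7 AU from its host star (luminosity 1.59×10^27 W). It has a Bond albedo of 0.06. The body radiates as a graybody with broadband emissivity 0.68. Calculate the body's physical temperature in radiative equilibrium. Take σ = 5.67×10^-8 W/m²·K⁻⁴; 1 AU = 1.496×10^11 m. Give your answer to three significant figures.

121 K

d = 12.7 × 1.496×10^11 m = 1.900×10^12 m.
S = L/(4πd²) = 35.05 W/m².
Absorbed flux (global mean): S(1−α)/4 = 35.05·0.94/4 = 8.237 W/m².
Radiative balance εσT⁴ = 8.237 gives T = [8.237/(0.68·σ)]^(1/4) = 120.9 K.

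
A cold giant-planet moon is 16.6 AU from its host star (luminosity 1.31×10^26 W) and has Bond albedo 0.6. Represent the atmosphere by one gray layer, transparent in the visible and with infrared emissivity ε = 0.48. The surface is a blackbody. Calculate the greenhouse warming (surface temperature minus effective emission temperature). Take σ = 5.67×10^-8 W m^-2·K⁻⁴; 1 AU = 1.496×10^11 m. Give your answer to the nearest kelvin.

Orbital distance: d = 16.6 AU = 2.483×10^12 m.
Flux at the orbit: S = L/(4πd²) = 1.31×10^26/(4π·(2.48×10^12)²) = 1.690 W m^-2.
At the top of the atmosphere, σT_e⁴ = S(1−α)/4 = 0.1690 W m^-2, giving T_e = 41.55 K.
The surface balance (absorbed SW + ε·downward IR = σT_s⁴) with T_a⁴ = T_s⁴/2 reduces to T_s = T_e·[2/(2−ε)]^¼ = 44.50 K.
Greenhouse warming: T_s − T_e = 2.951 K.

3 K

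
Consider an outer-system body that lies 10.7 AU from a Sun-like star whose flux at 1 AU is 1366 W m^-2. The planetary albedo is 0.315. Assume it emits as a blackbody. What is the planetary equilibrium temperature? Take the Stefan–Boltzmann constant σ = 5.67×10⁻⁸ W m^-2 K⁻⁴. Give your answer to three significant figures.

77.5 K

Flux at the orbit: S = 1366/(10.7)² = 11.93 W m^-2.
Absorbed flux (global mean): S(1−α)/4 = 11.93·0.685/4 = 2.043 W m^-2.
Set σT⁴ = 2.043 → T = (2.043/σ)^(1/4) = 77.48 K.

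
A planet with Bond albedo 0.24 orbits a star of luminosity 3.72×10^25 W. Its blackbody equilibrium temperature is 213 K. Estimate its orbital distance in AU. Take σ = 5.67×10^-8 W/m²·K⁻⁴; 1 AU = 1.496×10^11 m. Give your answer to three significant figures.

The flux needed for this T is 4σT⁴/(1−0.24) = 614.3 W/m².
S = L/(4πd²) → d = √(L/4πS) = √(3.72×10^25/(4π·614.3)) = 6.942×10^10 m = 0.4640 AU.

0.464 AU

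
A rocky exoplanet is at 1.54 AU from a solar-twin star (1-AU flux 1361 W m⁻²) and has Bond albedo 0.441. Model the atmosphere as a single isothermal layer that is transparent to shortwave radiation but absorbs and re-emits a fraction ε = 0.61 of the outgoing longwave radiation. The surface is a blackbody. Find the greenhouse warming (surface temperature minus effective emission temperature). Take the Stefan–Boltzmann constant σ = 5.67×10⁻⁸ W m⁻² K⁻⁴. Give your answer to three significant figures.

18.5 K

Flux at the orbit: S = 1361/(1.54)² = 573.9 W m⁻².
The planet radiates to space at T_e = [S(1−α)/(4σ)]^(1/4) = 193.9 K.
Surface balance with a leaky layer gives σT_s⁴ = σT_e⁴·2/(2−ε), so T_s = T_e·[2/(2−0.61)]^(1/4) = 212.4 K.
T_s − T_e = 212.4 − 193.9 = 18.47 K.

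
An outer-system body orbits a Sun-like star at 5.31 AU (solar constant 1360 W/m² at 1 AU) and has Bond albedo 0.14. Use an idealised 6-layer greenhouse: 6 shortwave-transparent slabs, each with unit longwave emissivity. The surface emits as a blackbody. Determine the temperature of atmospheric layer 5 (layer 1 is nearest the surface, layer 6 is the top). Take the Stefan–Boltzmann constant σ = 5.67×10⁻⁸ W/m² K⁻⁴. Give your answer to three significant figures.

By the inverse-square law, S = 1360/5.31² = 48.23 W/m².
The effective emission temperature is T_e = [S(1−α)/(4σ)]^¼ = 116.3 K.
The net upward flux σT_e⁴ is constant between every pair of levels, so T_k⁴ = (N+1−k)T_e⁴.
With k = 5: T_5 = (6+1−5)^¼·116.3 K = 138.3 K.

138 K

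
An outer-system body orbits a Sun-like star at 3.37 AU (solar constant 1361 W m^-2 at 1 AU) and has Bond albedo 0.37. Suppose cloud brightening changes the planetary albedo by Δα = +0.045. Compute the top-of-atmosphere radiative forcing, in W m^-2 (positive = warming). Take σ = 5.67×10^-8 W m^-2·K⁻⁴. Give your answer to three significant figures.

-1.35 W m^-2

By the inverse-square law, S = 1361/3.37² = 119.8 W m^-2.
The change in absorbed flux is Δ[S(1−α)/4] = −SΔα/4 = -1.348 W m^-2.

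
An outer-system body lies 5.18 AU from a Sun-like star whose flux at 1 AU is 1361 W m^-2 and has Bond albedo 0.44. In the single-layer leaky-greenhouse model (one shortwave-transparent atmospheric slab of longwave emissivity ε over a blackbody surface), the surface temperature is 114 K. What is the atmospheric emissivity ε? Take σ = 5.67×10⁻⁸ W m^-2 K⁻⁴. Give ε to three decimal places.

0.517

Flux at the orbit: S = 1361/(5.18)² = 50.72 W m^-2.
TOA balance gives T_e = 105.8 K.
Since (2−ε)/2 = (T_e/T_s)⁴ = 0.7415, ε = 0.5170.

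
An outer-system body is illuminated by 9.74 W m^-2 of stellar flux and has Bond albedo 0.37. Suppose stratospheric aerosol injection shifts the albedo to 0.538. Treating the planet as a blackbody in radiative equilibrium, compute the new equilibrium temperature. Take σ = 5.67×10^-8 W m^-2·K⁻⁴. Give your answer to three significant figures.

With the new albedo, S(1−α₂)/4 = 1.125 W m^-2, so T₂ = 66.74 K.

66.7 kelvin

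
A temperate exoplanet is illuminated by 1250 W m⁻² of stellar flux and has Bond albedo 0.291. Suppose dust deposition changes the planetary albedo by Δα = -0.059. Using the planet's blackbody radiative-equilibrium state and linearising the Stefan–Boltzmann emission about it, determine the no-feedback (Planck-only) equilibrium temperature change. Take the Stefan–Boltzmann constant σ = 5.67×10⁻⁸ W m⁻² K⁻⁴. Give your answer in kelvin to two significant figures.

5.2 kelvin

The baseline emission temperature is T_e = 250.0 K.
ΔF = −(S/4)Δα = −(1250/4)×(-0.059) = 18.44 W m⁻².
Linearising σT⁴ gives d(σT⁴)/dT = 4σT_e³ = 3.545 W m⁻² per K.
Hence the no-feedback warming is ΔF/(4σT_e³) = 5.20 K.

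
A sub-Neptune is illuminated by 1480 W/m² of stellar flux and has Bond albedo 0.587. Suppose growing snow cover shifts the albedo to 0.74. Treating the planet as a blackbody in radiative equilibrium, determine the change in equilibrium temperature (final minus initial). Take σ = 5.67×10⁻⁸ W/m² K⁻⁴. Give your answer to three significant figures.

With α = 0.587, T₁ = 227.8 K.
After:  T₂ = [1480·0.26/(4σ)]^(1/4) = 203.0 K.
ΔT = T₂ − T₁ = -24.89 K.

-24.9 kelvin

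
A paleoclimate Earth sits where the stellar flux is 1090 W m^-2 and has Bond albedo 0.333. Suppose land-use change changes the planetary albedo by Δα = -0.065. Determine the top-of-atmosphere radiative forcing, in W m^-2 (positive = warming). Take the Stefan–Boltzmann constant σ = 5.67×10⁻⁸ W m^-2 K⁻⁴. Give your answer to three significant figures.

17.7 W m^-2

ΔF = −(S/4)Δα = −(1090/4)×(-0.065) = 17.71 W m^-2.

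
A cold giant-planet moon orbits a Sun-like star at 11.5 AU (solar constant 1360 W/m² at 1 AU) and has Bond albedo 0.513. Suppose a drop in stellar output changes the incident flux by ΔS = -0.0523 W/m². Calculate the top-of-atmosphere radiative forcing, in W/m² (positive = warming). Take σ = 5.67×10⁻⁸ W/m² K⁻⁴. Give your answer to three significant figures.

By the inverse-square law, S = 1360/11.5² = 10.28 W/m².
TOA radiative forcing: ΔF = (1−α)ΔS/4 = 0.487·(-0.0523)/4 = -0.006368 W/m².

-0.00637 W/m²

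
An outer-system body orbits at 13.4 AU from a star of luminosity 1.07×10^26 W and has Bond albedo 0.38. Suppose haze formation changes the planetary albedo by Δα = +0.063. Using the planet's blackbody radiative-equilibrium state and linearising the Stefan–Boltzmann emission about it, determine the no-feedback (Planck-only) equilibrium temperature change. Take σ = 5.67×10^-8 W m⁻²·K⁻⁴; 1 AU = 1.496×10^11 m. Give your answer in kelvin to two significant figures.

Orbital distance: d = 13.4 AU = 2.005×10^12 m.
Flux at the orbit: S = L/(4πd²) = 1.07×10^26/(4π·(2.00×10^12)²) = 2.119 W m⁻².
Reference equilibrium: T_e = [S(1−α)/(4σ)]^(1/4) = 49.06 K.
TOA radiative forcing: ΔF = −S·Δα/4 = −2.119·(+0.063)/4 = -0.03337 W m⁻².
Planck response: λ_P = 4σT_e³ = 4·5.67×10⁻⁸·(49.06)³ = 0.02678 W m⁻²/K.
ΔT₀ = ΔF/λ_P = -0.03337/0.02678 = -1.25 K.

-1.2 K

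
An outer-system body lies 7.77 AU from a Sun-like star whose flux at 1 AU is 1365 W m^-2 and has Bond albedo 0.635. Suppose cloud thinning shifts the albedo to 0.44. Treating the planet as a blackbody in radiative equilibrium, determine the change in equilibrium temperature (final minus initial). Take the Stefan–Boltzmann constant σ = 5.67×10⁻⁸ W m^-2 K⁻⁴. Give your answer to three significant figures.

By the inverse-square law, S = 1365/7.77² = 22.61 W m^-2.
Initial: T₁ = [S(1−0.635)/(4σ)]^(1/4) = 77.67 K.
Final:   T₂ = [S(1−0.44)/(4σ)]^(1/4) = 86.44 K.
Change: 86.44 − 77.67 = 8.772 K.

8.77 K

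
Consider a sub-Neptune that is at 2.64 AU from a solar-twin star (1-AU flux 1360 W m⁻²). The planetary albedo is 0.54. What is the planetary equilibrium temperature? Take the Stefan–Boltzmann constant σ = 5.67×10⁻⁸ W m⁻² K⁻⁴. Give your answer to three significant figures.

141 K

Irradiance scales as 1/d², so S = 1360 W m⁻² × (1/2.64)² = 195.1 W m⁻².
The planet absorbs (1−α)S over its disc πR² and re-emits over 4πR², so the mean absorbed flux is (1−0.54)·195.1/4 = 22.44 W m⁻².
Balancing against σT⁴: T = (22.44/5.67×10⁻⁸)^(1/4) = 141.0 K.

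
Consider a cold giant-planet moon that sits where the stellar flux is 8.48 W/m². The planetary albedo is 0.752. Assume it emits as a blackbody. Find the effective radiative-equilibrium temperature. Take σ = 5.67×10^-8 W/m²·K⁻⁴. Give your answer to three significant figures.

Absorbed flux (global mean): S(1−α)/4 = 8.480·0.248/4 = 0.5258 W/m².
In equilibrium σT⁴ equals this, so T = 55.18 K.

55.2 kelvin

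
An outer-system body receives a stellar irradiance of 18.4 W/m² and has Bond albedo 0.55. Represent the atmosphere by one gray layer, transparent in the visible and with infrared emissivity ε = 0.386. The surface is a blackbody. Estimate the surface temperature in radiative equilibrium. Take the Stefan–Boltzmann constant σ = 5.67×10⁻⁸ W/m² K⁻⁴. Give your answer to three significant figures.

82.0 kelvin

Effective emission temperature (TOA balance): σT_e⁴ = S(1−α)/4 = 2.070 W/m² → T_e = 77.73 K.
For a single slab of emissivity ε, T_s⁴ = 2T_e⁴/(2−ε); thus T_s = 77.73·(1.239)^(1/4) = 82.01 K.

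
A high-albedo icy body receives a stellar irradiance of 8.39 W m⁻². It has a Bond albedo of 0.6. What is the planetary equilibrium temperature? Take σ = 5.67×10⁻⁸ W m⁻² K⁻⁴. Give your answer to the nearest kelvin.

62 K

Absorbed flux (global mean): S(1−α)/4 = 8.390·0.4/4 = 0.8390 W m⁻².
In equilibrium σT⁴ equals this, so T = 62.02 K.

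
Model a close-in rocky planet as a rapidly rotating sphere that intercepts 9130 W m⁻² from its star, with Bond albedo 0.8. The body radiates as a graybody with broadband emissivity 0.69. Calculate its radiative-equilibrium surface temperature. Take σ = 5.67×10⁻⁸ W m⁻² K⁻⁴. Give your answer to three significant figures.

329 kelvin

The planet absorbs (1−α)S over its disc πR² and re-emits over 4πR², so the mean absorbed flux is (1−0.8)·9130/4 = 456.5 W m⁻².
Radiative balance εσT⁴ = 456.5 gives T = [456.5/(0.69·σ)]^(1/4) = 328.7 K.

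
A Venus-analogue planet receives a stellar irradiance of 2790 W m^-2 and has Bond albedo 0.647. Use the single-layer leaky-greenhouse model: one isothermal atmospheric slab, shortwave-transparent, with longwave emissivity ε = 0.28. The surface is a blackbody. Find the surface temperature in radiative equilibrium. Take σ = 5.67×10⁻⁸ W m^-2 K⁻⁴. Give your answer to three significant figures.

267 K

At the top of the atmosphere, σT_e⁴ = S(1−α)/4 = 246.2 W m^-2, giving T_e = 256.7 K.
The surface balance (absorbed SW + ε·downward IR = σT_s⁴) with T_a⁴ = T_s⁴/2 reduces to T_s = T_e·[2/(2−ε)]^¼ = 266.6 K.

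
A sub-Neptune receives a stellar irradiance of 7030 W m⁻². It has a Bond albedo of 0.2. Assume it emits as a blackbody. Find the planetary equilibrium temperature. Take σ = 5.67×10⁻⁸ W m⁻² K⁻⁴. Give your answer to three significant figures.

Absorbed flux (global mean): S(1−α)/4 = 7030·0.8/4 = 1406 W m⁻².
Set σT⁴ = 1406 → T = (1406/σ)^(1/4) = 396.8 K.

397 K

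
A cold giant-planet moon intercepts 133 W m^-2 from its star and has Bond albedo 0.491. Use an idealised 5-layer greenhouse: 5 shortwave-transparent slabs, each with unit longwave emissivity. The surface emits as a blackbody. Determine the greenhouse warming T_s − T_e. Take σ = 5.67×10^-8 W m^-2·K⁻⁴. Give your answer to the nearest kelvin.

74 K

OLR = S(1−α)/4 = 16.92 W m^-2; the top layer radiates at T_e = 131.4 K.
T_s = (N+1)^(1/4)·T_e = 205.7 K.
Warming: T_s − T_e = 74.28 K.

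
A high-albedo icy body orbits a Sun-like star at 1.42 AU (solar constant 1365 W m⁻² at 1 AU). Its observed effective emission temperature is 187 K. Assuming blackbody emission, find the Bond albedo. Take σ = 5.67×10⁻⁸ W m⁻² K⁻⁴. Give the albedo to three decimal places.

0.590

By the inverse-square law, S = 1365/1.42² = 676.9 W m⁻².
From σT⁴ = S(1−α)/4 we invert for α: 1−α = 4σT⁴/S.
4σT⁴ = 4·5.67×10⁻⁸·(187)⁴ = 277.3 W m⁻².
1−α = 277.3/676.9 = 0.4097, so α = 0.5903.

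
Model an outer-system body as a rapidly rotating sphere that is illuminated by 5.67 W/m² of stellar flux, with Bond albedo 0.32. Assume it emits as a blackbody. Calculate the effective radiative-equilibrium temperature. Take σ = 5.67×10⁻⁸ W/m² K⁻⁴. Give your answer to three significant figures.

Absorbed flux (global mean): S(1−α)/4 = 5.670·0.68/4 = 0.9639 W/m².
Set σT⁴ = 0.9639 → T = (0.9639/σ)^(1/4) = 64.21 K.

64.2 kelvin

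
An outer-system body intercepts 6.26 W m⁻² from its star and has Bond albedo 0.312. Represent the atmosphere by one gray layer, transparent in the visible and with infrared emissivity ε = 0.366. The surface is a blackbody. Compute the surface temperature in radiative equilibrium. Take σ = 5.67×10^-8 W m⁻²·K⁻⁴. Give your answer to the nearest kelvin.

Effective emission temperature (TOA balance): σT_e⁴ = S(1−α)/4 = 1.077 W m⁻² → T_e = 66.01 K.
For a single slab of emissivity ε, T_s⁴ = 2T_e⁴/(2−ε); thus T_s = 66.01·(1.224)^(1/4) = 69.43 K.

69 K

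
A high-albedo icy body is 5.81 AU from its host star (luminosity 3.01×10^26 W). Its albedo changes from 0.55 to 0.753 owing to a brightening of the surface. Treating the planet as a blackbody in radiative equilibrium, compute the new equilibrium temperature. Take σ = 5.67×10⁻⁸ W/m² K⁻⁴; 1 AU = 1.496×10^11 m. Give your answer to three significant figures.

d = 5.81 × 1.496×10^11 m = 8.692×10^11 m.
Flux at the orbit: S = L/(4πd²) = 3.01×10^26/(4π·(8.69×10^11)²) = 31.71 W/m².
New equilibrium: T₂ = [(1−0.753)·31.71/(4σ)]^(1/4) = 76.66 K.

76.7 kelvin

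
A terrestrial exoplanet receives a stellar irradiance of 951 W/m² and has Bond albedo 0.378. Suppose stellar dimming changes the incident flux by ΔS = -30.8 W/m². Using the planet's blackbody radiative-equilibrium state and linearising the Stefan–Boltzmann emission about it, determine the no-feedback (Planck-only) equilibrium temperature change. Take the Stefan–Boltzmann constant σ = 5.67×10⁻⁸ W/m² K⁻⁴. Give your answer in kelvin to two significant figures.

The baseline emission temperature is T_e = 226.0 K.
TOA radiative forcing: ΔF = (1−α)ΔS/4 = 0.622·(-30.8)/4 = -4.789 W/m².
The Planck feedback parameter is 4σT_e³ = 2.618 W/m²/K.
ΔT₀ = ΔF/λ_P = -4.789/2.618 = -1.83 K.

-1.8 K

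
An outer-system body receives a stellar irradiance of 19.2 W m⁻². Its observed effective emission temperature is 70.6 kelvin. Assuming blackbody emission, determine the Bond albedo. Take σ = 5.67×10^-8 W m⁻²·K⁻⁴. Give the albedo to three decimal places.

From σT⁴ = S(1−α)/4 we invert for α: 1−α = 4σT⁴/S.
4σT⁴ = 4·5.67×10⁻⁸·(70.6)⁴ = 5.635 W m⁻².
1−α = 5.635/19.20 = 0.2935, so α = 0.7065.

0.707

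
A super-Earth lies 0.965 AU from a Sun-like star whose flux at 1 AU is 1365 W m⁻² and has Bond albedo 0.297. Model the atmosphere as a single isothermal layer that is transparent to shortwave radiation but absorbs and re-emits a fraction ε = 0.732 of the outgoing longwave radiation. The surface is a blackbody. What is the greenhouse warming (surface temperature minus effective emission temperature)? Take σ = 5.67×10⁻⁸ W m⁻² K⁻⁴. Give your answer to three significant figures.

31.3 K

Flux at the orbit: S = 1365/(0.965)² = 1466 W m⁻².
The planet radiates to space at T_e = [S(1−α)/(4σ)]^(1/4) = 259.6 K.
Surface balance with a leaky layer gives σT_s⁴ = σT_e⁴·2/(2−ε), so T_s = T_e·[2/(2−0.732)]^(1/4) = 291.0 K.
Greenhouse warming: T_s − T_e = 31.33 K.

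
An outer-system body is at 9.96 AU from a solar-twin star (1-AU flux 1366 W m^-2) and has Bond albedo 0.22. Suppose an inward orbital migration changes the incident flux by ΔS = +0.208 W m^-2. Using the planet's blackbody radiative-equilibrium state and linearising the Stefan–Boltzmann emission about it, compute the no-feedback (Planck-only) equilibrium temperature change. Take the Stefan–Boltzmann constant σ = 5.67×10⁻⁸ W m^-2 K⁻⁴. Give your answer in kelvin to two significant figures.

Flux at the orbit: S = 1366/(9.96)² = 13.77 W m^-2.
Unperturbed T_e = [13.77·(1−0.22)/(4σ)]^¼ = 82.96 K.
ΔF = Δ[S(1−α)]/4 = (1−0.22)·+0.208/4 = 0.04056 W m^-2.
Planck response: λ_P = 4σT_e³ = 4·5.67×10⁻⁸·(82.96)³ = 0.1295 W m^-2/K.
Hence the no-feedback warming is ΔF/(4σT_e³) = 0.313 K.

0.31 K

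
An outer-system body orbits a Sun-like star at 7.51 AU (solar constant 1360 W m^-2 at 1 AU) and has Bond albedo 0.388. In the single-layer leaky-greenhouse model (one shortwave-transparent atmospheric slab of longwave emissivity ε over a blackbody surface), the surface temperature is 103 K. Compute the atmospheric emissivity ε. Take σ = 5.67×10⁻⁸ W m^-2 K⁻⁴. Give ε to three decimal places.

Flux at the orbit: S = 1360/(7.51)² = 24.11 W m^-2.
First, T_e = [24.11·(1−0.388)/(4σ)]^(1/4) = 89.81 K.
Inverting T_s⁴ = 2T_e⁴/(2−ε): (T_e/T_s)⁴ = 0.5781, so ε = 2(1 − 0.5781) = 0.8438.

0.844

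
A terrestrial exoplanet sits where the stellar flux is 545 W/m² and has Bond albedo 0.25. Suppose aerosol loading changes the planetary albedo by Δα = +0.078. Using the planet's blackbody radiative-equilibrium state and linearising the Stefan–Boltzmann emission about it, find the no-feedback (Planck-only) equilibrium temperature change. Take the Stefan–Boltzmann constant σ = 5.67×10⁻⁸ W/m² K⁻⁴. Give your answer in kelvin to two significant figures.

-5.4 K

Reference equilibrium: T_e = [S(1−α)/(4σ)]^(1/4) = 206.0 K.
The change in absorbed flux is Δ[S(1−α)/4] = −SΔα/4 = -10.63 W/m².
Planck response: λ_P = 4σT_e³ = 4·5.67×10⁻⁸·(206.0)³ = 1.984 W/m²/K.
So ΔT₀ = -10.63/1.984 = -5.36 K.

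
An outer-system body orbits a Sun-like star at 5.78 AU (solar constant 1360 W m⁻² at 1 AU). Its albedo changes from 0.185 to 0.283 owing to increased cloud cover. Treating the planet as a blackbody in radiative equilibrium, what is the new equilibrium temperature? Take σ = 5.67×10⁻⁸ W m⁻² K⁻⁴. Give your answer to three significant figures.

107 K

Irradiance scales as 1/d², so S = 1360 W m⁻² × (1/5.78)² = 40.71 W m⁻².
New equilibrium: T₂ = [(1−0.283)·40.71/(4σ)]^(1/4) = 106.5 K.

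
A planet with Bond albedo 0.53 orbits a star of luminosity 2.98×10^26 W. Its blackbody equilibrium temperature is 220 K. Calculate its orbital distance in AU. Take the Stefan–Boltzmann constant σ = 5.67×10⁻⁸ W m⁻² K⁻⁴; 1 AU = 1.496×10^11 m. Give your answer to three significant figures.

0.968 AU

Required flux: S = 4σT⁴/(1−α) = 1130 W m⁻².
Then d = [L/(4πS)]^(1/2) = 1.448×10^11 m, i.e. 0.9682 AU.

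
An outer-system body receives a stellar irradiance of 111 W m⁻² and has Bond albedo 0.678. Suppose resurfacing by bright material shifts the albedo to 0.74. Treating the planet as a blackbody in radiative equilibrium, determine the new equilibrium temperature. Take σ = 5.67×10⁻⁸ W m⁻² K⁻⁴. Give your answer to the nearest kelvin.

106 K

T₂ = [S(1−α₂)/(4σ)]^(1/4) = [111.0·0.26/(4σ)]^(1/4) = 106.2 K.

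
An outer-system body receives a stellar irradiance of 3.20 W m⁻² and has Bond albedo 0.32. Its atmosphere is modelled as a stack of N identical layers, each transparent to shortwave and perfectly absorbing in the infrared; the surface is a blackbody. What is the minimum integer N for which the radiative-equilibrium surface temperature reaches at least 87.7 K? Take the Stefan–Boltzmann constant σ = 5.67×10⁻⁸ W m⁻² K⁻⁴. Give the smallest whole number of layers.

6

OLR = S(1−α)/4 = 0.5440 W m⁻²; the top layer radiates at T_e = 55.65 K.
Since T_s⁴ = (N+1)T_e⁴, we need N ≥ (T_s/T_e)⁴ − 1 = 5.166.
Rounding up, N = 6.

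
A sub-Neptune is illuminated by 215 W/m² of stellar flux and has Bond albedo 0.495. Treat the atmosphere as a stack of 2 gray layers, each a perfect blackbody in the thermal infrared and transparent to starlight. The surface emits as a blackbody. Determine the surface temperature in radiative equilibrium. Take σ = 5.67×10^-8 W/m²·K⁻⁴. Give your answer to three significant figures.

OLR = S(1−α)/4 = 27.14 W/m²; the top layer radiates at T_e = 147.9 K.
Layer-by-layer balance gives σT_s⁴ = (N+1)σT_e⁴, so T_s = 3^¼·147.9 = 194.7 K.

195 kelvin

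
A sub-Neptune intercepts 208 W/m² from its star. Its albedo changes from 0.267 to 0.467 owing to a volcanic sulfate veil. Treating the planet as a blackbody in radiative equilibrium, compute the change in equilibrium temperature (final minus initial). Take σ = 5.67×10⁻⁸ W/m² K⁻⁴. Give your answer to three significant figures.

-12.3 kelvin

Initial: T₁ = [S(1−0.267)/(4σ)]^(1/4) = 161.0 K.
Final:   T₂ = [S(1−0.467)/(4σ)]^(1/4) = 148.7 K.
Change: 148.7 − 161.0 = -12.33 K.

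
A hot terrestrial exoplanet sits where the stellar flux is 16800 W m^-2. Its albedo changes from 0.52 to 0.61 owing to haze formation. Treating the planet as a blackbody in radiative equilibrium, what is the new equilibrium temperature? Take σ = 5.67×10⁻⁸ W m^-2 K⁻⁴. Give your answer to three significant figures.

With the new albedo, S(1−α₂)/4 = 1638 W m^-2, so T₂ = 412.3 K.

412 kelvin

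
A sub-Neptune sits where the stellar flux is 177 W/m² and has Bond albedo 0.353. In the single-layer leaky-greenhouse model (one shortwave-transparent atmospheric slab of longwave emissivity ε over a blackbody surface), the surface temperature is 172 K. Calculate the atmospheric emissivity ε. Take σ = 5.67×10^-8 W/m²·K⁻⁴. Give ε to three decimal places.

0.846

First, T_e = [177.0·(1−0.353)/(4σ)]^(1/4) = 149.9 K.
T_s⁴ = T_e⁴·2/(2−ε) → ε = 2 − 2(T_e/T_s)⁴ = 2 − 2·(149.9/172)⁴ = 0.8461.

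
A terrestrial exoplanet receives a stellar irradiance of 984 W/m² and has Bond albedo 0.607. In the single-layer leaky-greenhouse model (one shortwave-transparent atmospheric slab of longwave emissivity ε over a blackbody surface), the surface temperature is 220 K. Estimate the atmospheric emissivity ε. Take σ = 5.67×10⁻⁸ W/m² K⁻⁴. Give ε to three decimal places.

0.544

First, T_e = [984.0·(1−0.607)/(4σ)]^(1/4) = 203.2 K.
Inverting T_s⁴ = 2T_e⁴/(2−ε): (T_e/T_s)⁴ = 0.7279, so ε = 2(1 − 0.7279) = 0.5443.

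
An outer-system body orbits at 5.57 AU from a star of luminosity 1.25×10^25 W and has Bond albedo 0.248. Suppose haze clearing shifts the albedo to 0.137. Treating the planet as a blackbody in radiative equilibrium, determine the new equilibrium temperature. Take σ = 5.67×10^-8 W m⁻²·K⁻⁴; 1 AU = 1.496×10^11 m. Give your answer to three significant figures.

48.3 kelvin

Orbital distance: d = 5.57 AU = 8.333×10^11 m.
S = L/(4πd²) = 1.433 W m⁻².
T₂ = [S(1−α₂)/(4σ)]^(1/4) = [1.433·0.863/(4σ)]^(1/4) = 48.32 K.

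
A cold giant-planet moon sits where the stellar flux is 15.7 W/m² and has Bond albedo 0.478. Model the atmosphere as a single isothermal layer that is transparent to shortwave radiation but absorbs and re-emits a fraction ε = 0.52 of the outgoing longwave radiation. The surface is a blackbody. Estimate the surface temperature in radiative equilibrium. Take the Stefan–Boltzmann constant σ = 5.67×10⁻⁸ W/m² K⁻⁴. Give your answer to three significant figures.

Effective emission temperature (TOA balance): σT_e⁴ = S(1−α)/4 = 2.049 W/m² → T_e = 77.53 K.
Surface balance with a leaky layer gives σT_s⁴ = σT_e⁴·2/(2−ε), so T_s = T_e·[2/(2−0.52)]^(1/4) = 83.59 K.

83.6 K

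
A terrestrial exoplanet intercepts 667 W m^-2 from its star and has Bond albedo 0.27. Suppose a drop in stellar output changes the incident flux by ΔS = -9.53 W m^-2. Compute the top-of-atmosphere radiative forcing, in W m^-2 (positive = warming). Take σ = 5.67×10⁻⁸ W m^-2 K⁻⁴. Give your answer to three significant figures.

TOA radiative forcing: ΔF = (1−α)ΔS/4 = 0.73·(-9.53)/4 = -1.739 W m^-2.

-1.74 W m^-2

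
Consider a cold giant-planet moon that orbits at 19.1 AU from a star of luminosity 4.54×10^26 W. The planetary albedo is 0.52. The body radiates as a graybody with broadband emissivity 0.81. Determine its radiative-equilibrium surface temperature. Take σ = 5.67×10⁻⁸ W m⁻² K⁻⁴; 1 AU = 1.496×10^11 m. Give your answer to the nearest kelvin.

58 kelvin

d = 19.1 × 1.496×10^11 m = 2.857×10^12 m.
Spreading L over a sphere of radius d: S = 4.54×10^26/(4π·2.86×10^12²) = 4.425 W m⁻².
Absorbed flux (global mean): S(1−α)/4 = 4.425·0.48/4 = 0.5310 W m⁻².
Equating to εσT⁴ with ε = 0.81: T = (0.5310/0.81σ)^(1/4) = 58.31 K.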